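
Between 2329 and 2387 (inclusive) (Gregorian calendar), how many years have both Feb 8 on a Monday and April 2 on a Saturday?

2

Check each year's weekday for Feb 8 and April 2:
  2329: Fri/Tue  2330: Sat/Wed  2331: Sun/Thu  2332: Mon/Sat ✓  2333: Wed/Sun  2334: Thu/Mon  2335: Fri/Tue  2336: Sat/Thu  2337: Mon/Fri  2338: Tue/Sat  2339: Wed/Sun  2340: Thu/Tue  2341: Sat/Wed  2342: Sun/Thu  …(31 more)…  2374: Fri/Tue  2375: Sat/Wed  2376: Sun/Fri  2377: Tue/Sat  2378: Wed/Sun  2379: Thu/Mon  2380: Fri/Wed  2381: Sun/Thu  2382: Mon/Fri  2383: Tue/Sat  2384: Wed/Mon  2385: Fri/Tue  2386: Sat/Wed  2387: Sun/Thu
Both conditions hold in: 2332, 2360 — 2.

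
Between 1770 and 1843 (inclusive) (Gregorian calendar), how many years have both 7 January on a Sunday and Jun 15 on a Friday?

Check each year's weekday for 7 January and Jun 15:
  1770: Sun/Fri ✓  1771: Mon/Sat  1772: Tue/Mon  1773: Thu/Tue  1774: Fri/Wed  1775: Sat/Thu  1776: Sun/Sat  1777: Tue/Sun  1778: Wed/Mon  1779: Thu/Tue  1780: Fri/Thu  1781: Sun/Fri ✓  1782: Mon/Sat  1783: Tue/Sun  …(46 more)…  1830: Thu/Tue  1831: Fri/Wed  1832: Sat/Fri  1833: Mon/Sat  1834: Tue/Sun  1835: Wed/Mon  1836: Thu/Wed  1837: Sat/Thu  1838: Sun/Fri ✓  1839: Mon/Sat  1840: Tue/Mon  1841: Thu/Tue  1842: Fri/Wed  1843: Sat/Thu
Both conditions hold in: 1770, 1781, 1787, 1798, 1810, 1821, 1827, 1838 — 8.

8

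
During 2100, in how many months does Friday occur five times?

A month of length L has five Fridays iff its first Friday is on day ≤ L−28 (so day 1–3 in a 31-day month, 1–2 in a 30-day month, day 1 in a leap February).
Checking each month of 2100: Jan starts Fri (31d) ✓; Feb starts Mon (28d); Mar starts Mon (31d); Apr starts Thu (30d) ✓; May starts Sat (31d); Jun starts Tue (30d); Jul starts Thu (31d) ✓; Aug starts Sun (31d); Sep starts Wed (30d); Oct starts Fri (31d) ✓; Nov starts Mon (30d); Dec starts Wed (31d) ✓.
Five-Friday months: January, April, July, October, December → 5.

5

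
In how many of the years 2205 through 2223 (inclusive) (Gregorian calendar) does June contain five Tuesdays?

5

June has 30 days; it has five Tuesdays when Tuesday falls among the first (month-length − 28) days — i.e. when June 1 is one of Tuesday/Monday.
June 1 by year: 2205:Sat 2206:Sun 2207:Mon✓ 2208:Wed 2209:Thu 2210:Fri 2211:Sat 2212:Mon✓ 2213:Tue✓ 2214:Wed 2215:Thu 2216:Sat 2217:Sun 2218:Mon✓ 2219:Tue✓ 2220:Thu 2221:Fri 2222:Sat 2223:Sun
Years with five Tuesdays: 2207, 2212, 2213, 2218, 2219 → 5.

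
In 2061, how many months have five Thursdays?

4

A month of length L has five Thursdays iff its first Thursday is on day ≤ L−28 (so day 1–3 in a 31-day month, 1–2 in a 30-day month, day 1 in a leap February).
Checking each month of 2061: Jan starts Sat (31d); Feb starts Tue (28d); Mar starts Tue (31d) ✓; Apr starts Fri (30d); May starts Sun (31d); Jun starts Wed (30d) ✓; Jul starts Fri (31d); Aug starts Mon (31d); Sep starts Thu (30d) ✓; Oct starts Sat (31d); Nov starts Tue (30d); Dec starts Thu (31d) ✓.
Five-Thursday months: March, June, September, December → 4.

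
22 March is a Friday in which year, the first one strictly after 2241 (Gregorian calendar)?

From one year to the next, a fixed date's weekday advances by 1, or by 2 when a Feb 29 lies between the two dates.
2241: March 22 is Monday.
2242: Tuesday (+1)
2243: Wednesday (+1)
2244: Friday (+2)
22 March falls on a Friday in 2244.

2244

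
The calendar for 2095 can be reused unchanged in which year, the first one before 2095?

2089

Two years share a calendar iff Jan 1 falls on the same weekday and both are leap or both are common. 2095: Jan 1 is Saturday, common year.
2094: Jan 1 Friday, common
2093: Jan 1 Thursday, common
2092: Jan 1 Tuesday, leap
2091: Jan 1 Monday, common
2090: Jan 1 Sunday, common
2089: Jan 1 Saturday, common
2089 matches on both conditions.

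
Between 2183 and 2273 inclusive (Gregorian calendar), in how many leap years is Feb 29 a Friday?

Leap years in 2183–2273: 22 of them.
Feb 29 weekday advances by 5 (mod 7) from one leap year to the next four years later (or differs when a century non-leap intervenes).
Leap-day weekdays: 2184:Sun 2188:Fri✓ 2192:Wed 2196:Mon 2204:Wed 2208:Mon 2212:Sat 2216:Thu 2220:Tue 2224:Sun 2228:Fri✓ 2232:Wed 2236:Mon 2240:Sat 2244:Thu 2248:Tue 2252:Sun 2256:Fri✓ 2260:Wed 2264:Mon 2268:Sat 2272:Thu
Friday: 2188, 2228, 2256 → 3.

3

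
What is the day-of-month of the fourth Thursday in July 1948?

July 1, 1948 is a Thursday, so the first Thursday is the 1st.
The fourth Thursday is 1 + 21 = 22.

22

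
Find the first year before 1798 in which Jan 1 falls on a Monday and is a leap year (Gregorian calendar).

1776

Jan 1 advances by 2 weekdays after a leap year and by 1 after a common year.
1798: Jan 1 is Monday.
1797: Sunday
1796: Friday (leap)
1795: Thursday
1794: Wednesday
1793: Tuesday
1792: Sunday (leap)
1791: Saturday
1790: Friday
1789: Thursday
1788: Tuesday (leap)
1787: Monday
1786: Sunday
1785: Saturday
1784: Thursday (leap)
1783: Wednesday
1782: Tuesday
1781: Monday
1780: Saturday (leap)
1779: Friday
1778: Thursday
1777: Wednesday
1776: Monday (leap)
1776 begins on a Monday and is a leap year.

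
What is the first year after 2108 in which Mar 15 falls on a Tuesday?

From one year to the next, a fixed date's weekday advances by 1, or by 2 when a Feb 29 lies between the two dates.
2108: March 15 is Thursday.
2109: Friday (+1)
2110: Saturday (+1)
2111: Sunday (+1)
2112: Tuesday (+2)
Mar 15 falls on a Tuesday in 2112.

2112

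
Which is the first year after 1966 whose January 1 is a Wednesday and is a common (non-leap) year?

1969

Jan 1 advances by 2 weekdays after a leap year and by 1 after a common year.
1966: Jan 1 is Saturday.
1967: Sunday
1968: Monday (leap)
1969: Wednesday
1969 begins on a Wednesday and is a common year.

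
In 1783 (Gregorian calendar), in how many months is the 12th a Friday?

2

Check the 12th of each month of 1783: Jan 12: Sun, Feb 12: Wed, Mar 12: Wed, Apr 12: Sat, May 12: Mon, Jun 12: Thu, Jul 12: Sat, Aug 12: Tue, Sep 12: Fri, Oct 12: Sun, Nov 12: Wed, Dec 12: Fri.
Friday occurs in September, December — 2 months.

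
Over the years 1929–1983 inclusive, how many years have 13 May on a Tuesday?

8

Track 13 May's weekday year by year (advancing +1, or +2 across a Feb 29):
  1929: Mon  1930: Tue (+1) ✓  1931: Wed (+1)  1932: Fri (+2)  1933: Sat (+1)
  1934: Sun (+1)  1935: Mon (+1)  1936: Wed (+2)  1937: Thu (+1)  1938: Fri (+1)
  1939: Sat (+1)  1940: Mon (+2)  1941: Tue (+1) ✓  1942: Wed (+1)  … (27 more years) …
  1970: Wed (+1)  1971: Thu (+1)  1972: Sat (+2)  1973: Sun (+1)  1974: Mon (+1)
  1975: Tue (+1) ✓  1976: Thu (+2)  1977: Fri (+1)  1978: Sat (+1)  1979: Sun (+1)
  1980: Tue (+2) ✓  1981: Wed (+1)  1982: Thu (+1)  1983: Fri (+1)
Tuesday years: 1930, 1941, 1947, 1952, 1958, 1969, 1975, 1980 — 8 in total.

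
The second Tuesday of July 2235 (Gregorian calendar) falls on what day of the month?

14

July 1, 2235 is a Wednesday, so the first Tuesday is the 7th.
The second Tuesday is 7 + 7 = 14.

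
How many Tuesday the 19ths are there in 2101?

Check the 19th of each month of 2101: Jan 19: Wed, Feb 19: Sat, Mar 19: Sat, Apr 19: Tue, May 19: Thu, Jun 19: Sun, Jul 19: Tue, Aug 19: Fri, Sep 19: Mon, Oct 19: Wed, Nov 19: Sat, Dec 19: Mon.
Tuesday occurs in April, July — 2 months.

2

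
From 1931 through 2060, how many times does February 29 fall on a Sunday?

5

Leap years in 1931–2060: 33 of them.
Feb 29 weekday advances by 5 (mod 7) from one leap year to the next four years later (or differs when a century non-leap intervenes).
Leap-day weekdays: 1932:Mon 1936:Sat 1940:Thu 1944:Tue 1948:Sun✓ 1952:Fri 1956:Wed 1960:Mon 1964:Sat 1968:Thu 1972:Tue 1976:Sun✓ 1980:Fri …(7 more)… 2012:Wed 2016:Mon 2020:Sat 2024:Thu 2028:Tue 2032:Sun✓ 2036:Fri 2040:Wed 2044:Mon 2048:Sat 2052:Thu 2056:Tue 2060:Sun✓
Sunday: 1948, 1976, 2004, 2032, 2060 → 5.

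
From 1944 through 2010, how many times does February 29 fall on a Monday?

2

Leap years in 1944–2010: 17 of them.
Feb 29 weekday advances by 5 (mod 7) from one leap year to the next four years later (or differs when a century non-leap intervenes).
Leap-day weekdays: 1944:Tue 1948:Sun 1952:Fri 1956:Wed 1960:Mon✓ 1964:Sat 1968:Thu 1972:Tue 1976:Sun 1980:Fri 1984:Wed 1988:Mon✓ 1992:Sat 1996:Thu 2000:Tue 2004:Sun 2008:Fri
Monday: 1960, 1988 → 2.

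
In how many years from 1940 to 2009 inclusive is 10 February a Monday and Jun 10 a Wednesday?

2

Check each year's weekday for 10 February and Jun 10:
  1940: Sat/Mon  1941: Mon/Tue  1942: Tue/Wed  1943: Wed/Thu  1944: Thu/Sat  1945: Sat/Sun  1946: Sun/Mon  1947: Mon/Tue  1948: Tue/Thu  1949: Thu/Fri  1950: Fri/Sat  1951: Sat/Sun  1952: Sun/Tue  1953: Tue/Wed  …(42 more)…  1996: Sat/Mon  1997: Mon/Tue  1998: Tue/Wed  1999: Wed/Thu  2000: Thu/Sat  2001: Sat/Sun  2002: Sun/Mon  2003: Mon/Tue  2004: Tue/Thu  2005: Thu/Fri  2006: Fri/Sat  2007: Sat/Sun  2008: Sun/Tue  2009: Tue/Wed
Both conditions hold in: 1964, 1992 — 2.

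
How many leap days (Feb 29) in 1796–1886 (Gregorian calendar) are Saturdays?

Leap years in 1796–1886: 22 of them.
Feb 29 weekday advances by 5 (mod 7) from one leap year to the next four years later (or differs when a century non-leap intervenes).
Leap-day weekdays: 1796:Mon 1804:Wed 1808:Mon 1812:Sat✓ 1816:Thu 1820:Tue 1824:Sun 1828:Fri 1832:Wed 1836:Mon 1840:Sat✓ 1844:Thu 1848:Tue 1852:Sun 1856:Fri 1860:Wed 1864:Mon 1868:Sat✓ 1872:Thu 1876:Tue 1880:Sun 1884:Fri
Saturday: 1812, 1840, 1868 → 3.

3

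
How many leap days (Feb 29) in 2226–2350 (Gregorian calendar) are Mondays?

5

Leap years in 2226–2350: 30 of them.
Feb 29 weekday advances by 5 (mod 7) from one leap year to the next four years later (or differs when a century non-leap intervenes).
Leap-day weekdays: 2228:Fri 2232:Wed 2236:Mon✓ 2240:Sat 2244:Thu 2248:Tue 2252:Sun 2256:Fri 2260:Wed 2264:Mon✓ 2268:Sat 2272:Thu 2276:Tue …(4 more)… 2296:Sat 2304:Mon✓ 2308:Sat 2312:Thu 2316:Tue 2320:Sun 2324:Fri 2328:Wed 2332:Mon✓ 2336:Sat 2340:Thu 2344:Tue 2348:Sun
Monday: 2236, 2264, 2292, 2304, 2332 → 5.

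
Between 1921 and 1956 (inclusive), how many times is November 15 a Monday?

Track November 15's weekday year by year (advancing +1, or +2 across a Feb 29):
  1921: Tue  1922: Wed (+1)  1923: Thu (+1)  1924: Sat (+2)  1925: Sun (+1)
  1926: Mon (+1) ✓  1927: Tue (+1)  1928: Thu (+2)  1929: Fri (+1)  1930: Sat (+1)
  1931: Sun (+1)  1932: Tue (+2)  1933: Wed (+1)  1934: Thu (+1)  … (8 more years) …
  1943: Mon (+1) ✓  1944: Wed (+2)  1945: Thu (+1)  1946: Fri (+1)  1947: Sat (+1)
  1948: Mon (+2) ✓  1949: Tue (+1)  1950: Wed (+1)  1951: Thu (+1)  1952: Sat (+2)
  1953: Sun (+1)  1954: Mon (+1) ✓  1955: Tue (+1)  1956: Thu (+2)
Monday years: 1926, 1937, 1943, 1948, 1954 — 5 in total.

5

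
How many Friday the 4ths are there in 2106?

1

Check the 4th of each month of 2106: Jan 4: Mon, Feb 4: Thu, Mar 4: Thu, Apr 4: Sun, May 4: Tue, Jun 4: Fri, Jul 4: Sun, Aug 4: Wed, Sep 4: Sat, Oct 4: Mon, Nov 4: Thu, Dec 4: Sat.
Friday occurs in June — 1 month.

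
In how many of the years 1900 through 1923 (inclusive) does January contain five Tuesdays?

January has 31 days; it has five Tuesdays when Tuesday falls among the first (month-length − 28) days — i.e. when January 1 is one of Tuesday/Monday/Sunday.
January 1 by year: 1900:Mon✓ 1901:Tue✓ 1902:Wed 1903:Thu 1904:Fri 1905:Sun✓ 1906:Mon✓ 1907:Tue✓ 1908:Wed 1909:Fri 1910:Sat 1911:Sun✓ 1912:Mon✓ 1913:Wed 1914:Thu 1915:Fri 1916:Sat 1917:Mon✓ 1918:Tue✓ 1919:Wed 1920:Thu 1921:Sat 1922:Sun✓ 1923:Mon✓
Years with five Tuesdays: 1900, 1901, 1905, 1906, 1907, 1911, 1912, 1917, 1918, 1922, 1923 → 11.

11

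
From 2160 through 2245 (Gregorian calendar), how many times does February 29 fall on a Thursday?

3

Leap years in 2160–2245: 21 of them.
Feb 29 weekday advances by 5 (mod 7) from one leap year to the next four years later (or differs when a century non-leap intervenes).
Leap-day weekdays: 2160:Fri 2164:Wed 2168:Mon 2172:Sat 2176:Thu✓ 2180:Tue 2184:Sun 2188:Fri 2192:Wed 2196:Mon 2204:Wed 2208:Mon 2212:Sat 2216:Thu✓ 2220:Tue 2224:Sun 2228:Fri 2232:Wed 2236:Mon 2240:Sat 2244:Thu✓
Thursday: 2176, 2216, 2244 → 3.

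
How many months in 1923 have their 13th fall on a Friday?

Check the 13th of each month of 1923: Jan 13: Sat, Feb 13: Tue, Mar 13: Tue, Apr 13: Fri, May 13: Sun, Jun 13: Wed, Jul 13: Fri, Aug 13: Mon, Sep 13: Thu, Oct 13: Sat, Nov 13: Tue, Dec 13: Thu.
Friday occurs in April, July — 2 months.

2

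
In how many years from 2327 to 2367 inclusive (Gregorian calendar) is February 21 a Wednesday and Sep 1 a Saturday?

4

Check each year's weekday for February 21 and Sep 1:
  2327: Mon/Thu  2328: Tue/Sat  2329: Thu/Sun  2330: Fri/Mon  2331: Sat/Tue  2332: Sun/Thu  2333: Tue/Fri  2334: Wed/Sat ✓  2335: Thu/Sun  2336: Fri/Tue  2337: Sun/Wed  2338: Mon/Thu  2339: Tue/Fri  2340: Wed/Sun  …(13 more)…  2354: Sun/Wed  2355: Mon/Thu  2356: Tue/Sat  2357: Thu/Sun  2358: Fri/Mon  2359: Sat/Tue  2360: Sun/Thu  2361: Tue/Fri  2362: Wed/Sat ✓  2363: Thu/Sun  2364: Fri/Tue  2365: Sun/Wed  2366: Mon/Thu  2367: Tue/Fri
Both conditions hold in: 2334, 2345, 2351, 2362 — 4.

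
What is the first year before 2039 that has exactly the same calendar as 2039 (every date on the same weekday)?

2033

Two years share a calendar iff Jan 1 falls on the same weekday and both are leap or both are common. 2039: Jan 1 is Saturday, common year.
2038: Jan 1 Friday, common
2037: Jan 1 Thursday, common
2036: Jan 1 Tuesday, leap
2035: Jan 1 Monday, common
2034: Jan 1 Sunday, common
2033: Jan 1 Saturday, common
2033 matches on both conditions.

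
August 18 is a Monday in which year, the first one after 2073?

2081

From one year to the next, a fixed date's weekday advances by 1, or by 2 when a Feb 29 lies between the two dates.
2073: August 18 is Friday.
2074: Saturday (+1)
2075: Sunday (+1)
2076: Tuesday (+2)
2077: Wednesday (+1)
2078: Thursday (+1)
2079: Friday (+1)
2080: Sunday (+2)
2081: Monday (+1)
August 18 falls on a Monday in 2081.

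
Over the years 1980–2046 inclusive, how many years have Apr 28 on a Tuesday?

10

Track Apr 28's weekday year by year (advancing +1, or +2 across a Feb 29):
  1980: Mon  1981: Tue (+1) ✓  1982: Wed (+1)  1983: Thu (+1)  1984: Sat (+2)
  1985: Sun (+1)  1986: Mon (+1)  1987: Tue (+1) ✓  1988: Thu (+2)  1989: Fri (+1)
  1990: Sat (+1)  1991: Sun (+1)  1992: Tue (+2) ✓  1993: Wed (+1)  … (39 more years) …
  2033: Thu (+1)  2034: Fri (+1)  2035: Sat (+1)  2036: Mon (+2)  2037: Tue (+1) ✓
  2038: Wed (+1)  2039: Thu (+1)  2040: Sat (+2)  2041: Sun (+1)  2042: Mon (+1)
  2043: Tue (+1) ✓  2044: Thu (+2)  2045: Fri (+1)  2046: Sat (+1)
Tuesday years: 1981, 1987, 1992, 1998, 2009, 2015, 2020, 2026, 2037, 2043 — 10 in total.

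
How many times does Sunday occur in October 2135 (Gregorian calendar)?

5

October 2135 has 31 days and begins on Saturday.
The first Sunday is October 2.
Sundays fall on 2, 9, 16, 23, 30 — that's 5.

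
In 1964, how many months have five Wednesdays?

A month of length L has five Wednesdays iff its first Wednesday is on day ≤ L−28 (so day 1–3 in a 31-day month, 1–2 in a 30-day month, day 1 in a leap February).
Checking each month of 1964: Jan starts Wed (31d) ✓; Feb starts Sat (29d); Mar starts Sun (31d); Apr starts Wed (30d) ✓; May starts Fri (31d); Jun starts Mon (30d); Jul starts Wed (31d) ✓; Aug starts Sat (31d); Sep starts Tue (30d) ✓; Oct starts Thu (31d); Nov starts Sun (30d); Dec starts Tue (31d) ✓.
Five-Wednesday months: January, April, July, September, December → 5.

5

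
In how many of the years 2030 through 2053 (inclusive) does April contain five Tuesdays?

8

April has 30 days; it has five Tuesdays when Tuesday falls among the first (month-length − 28) days — i.e. when April 1 is one of Tuesday/Monday.
April 1 by year: 2030:Mon✓ 2031:Tue✓ 2032:Thu 2033:Fri 2034:Sat 2035:Sun 2036:Tue✓ 2037:Wed 2038:Thu 2039:Fri 2040:Sun 2041:Mon✓ 2042:Tue✓ 2043:Wed 2044:Fri 2045:Sat 2046:Sun 2047:Mon✓ 2048:Wed 2049:Thu 2050:Fri 2051:Sat 2052:Mon✓ 2053:Tue✓
Years with five Tuesdays: 2030, 2031, 2036, 2041, 2042, 2047, 2052, 2053 → 8.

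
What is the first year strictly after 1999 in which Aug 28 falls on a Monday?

2000

From one year to the next, a fixed date's weekday advances by 1, or by 2 when a Feb 29 lies between the two dates.
1999: August 28 is Saturday.
2000: Monday (+2)
Aug 28 falls on a Monday in 2000.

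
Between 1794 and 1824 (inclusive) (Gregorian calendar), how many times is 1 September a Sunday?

Track 1 September's weekday year by year (advancing +1, or +2 across a Feb 29):
  1794: Mon  1795: Tue (+1)  1796: Thu (+2)  1797: Fri (+1)  1798: Sat (+1)
  1799: Sun (+1) ✓  1800: Mon (+1)  1801: Tue (+1)  1802: Wed (+1)  1803: Thu (+1)
  1804: Sat (+2)  1805: Sun (+1) ✓  1806: Mon (+1)  1807: Tue (+1)  … (3 more years) …
  1811: Sun (+1) ✓  1812: Tue (+2)  1813: Wed (+1)  1814: Thu (+1)  1815: Fri (+1)
  1816: Sun (+2) ✓  1817: Mon (+1)  1818: Tue (+1)  1819: Wed (+1)  1820: Fri (+2)
  1821: Sat (+1)  1822: Sun (+1) ✓  1823: Mon (+1)  1824: Wed (+2)
Sunday years: 1799, 1805, 1811, 1816, 1822 — 5 in total.

5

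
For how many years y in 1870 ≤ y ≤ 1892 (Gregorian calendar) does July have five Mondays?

9

July has 31 days; it has five Mondays when Monday falls among the first (month-length − 28) days — i.e. when July 1 is one of Monday/Sunday/Saturday.
July 1 by year: 1870:Fri 1871:Sat✓ 1872:Mon✓ 1873:Tue 1874:Wed 1875:Thu 1876:Sat✓ 1877:Sun✓ 1878:Mon✓ 1879:Tue 1880:Thu 1881:Fri 1882:Sat✓ 1883:Sun✓ 1884:Tue 1885:Wed 1886:Thu 1887:Fri 1888:Sun✓ 1889:Mon✓ 1890:Tue 1891:Wed 1892:Fri
Years with five Mondays: 1871, 1872, 1876, 1877, 1878, 1882, 1883, 1888, 1889 → 9.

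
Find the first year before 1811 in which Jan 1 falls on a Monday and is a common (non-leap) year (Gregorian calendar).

1810

Jan 1 advances by 2 weekdays after a leap year and by 1 after a common year.
1811: Jan 1 is Tuesday.
1810: Monday
1810 begins on a Monday and is a common year.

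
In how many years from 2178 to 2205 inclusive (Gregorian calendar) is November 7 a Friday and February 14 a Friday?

Check each year's weekday for November 7 and February 14:
  2178: Sat/Sat  2179: Sun/Sun  2180: Tue/Mon  2181: Wed/Wed  2182: Thu/Thu  2183: Fri/Fri ✓  2184: Sun/Sat  2185: Mon/Mon  2186: Tue/Tue  2187: Wed/Wed  2188: Fri/Thu  2189: Sat/Sat  2190: Sun/Sun  2191: Mon/Mon  2192: Wed/Tue  2193: Thu/Thu  2194: Fri/Fri ✓  2195: Sat/Sat  2196: Mon/Sun  2197: Tue/Tue  2198: Wed/Wed  2199: Thu/Thu  2200: Fri/Fri ✓  2201: Sat/Sat  2202: Sun/Sun  2203: Mon/Mon  2204: Wed/Tue  2205: Thu/Thu
Both conditions hold in: 2183, 2194, 2200 — 3.

3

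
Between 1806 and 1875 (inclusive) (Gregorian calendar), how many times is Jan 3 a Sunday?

11

Track Jan 3's weekday year by year (advancing +1, or +2 across a Feb 29):
  1806: Fri  1807: Sat (+1)  1808: Sun (+1) ✓  1809: Tue (+2)  1810: Wed (+1)
  1811: Thu (+1)  1812: Fri (+1)  1813: Sun (+2) ✓  1814: Mon (+1)  1815: Tue (+1)
  1816: Wed (+1)  1817: Fri (+2)  1818: Sat (+1)  1819: Sun (+1) ✓  … (42 more years) …
  1862: Fri (+1)  1863: Sat (+1)  1864: Sun (+1) ✓  1865: Tue (+2)  1866: Wed (+1)
  1867: Thu (+1)  1868: Fri (+1)  1869: Sun (+2) ✓  1870: Mon (+1)  1871: Tue (+1)
  1872: Wed (+1)  1873: Fri (+2)  1874: Sat (+1)  1875: Sun (+1) ✓
Sunday years: 1808, 1813, 1819, 1830, 1836, 1841, 1847, 1858, 1864, 1869, 1875 — 11 in total.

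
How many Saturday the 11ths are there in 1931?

2

Check the 11th of each month of 1931: Jan 11: Sun, Feb 11: Wed, Mar 11: Wed, Apr 11: Sat, May 11: Mon, Jun 11: Thu, Jul 11: Sat, Aug 11: Tue, Sep 11: Fri, Oct 11: Sun, Nov 11: Wed, Dec 11: Fri.
Saturday occurs in April, July — 2 months.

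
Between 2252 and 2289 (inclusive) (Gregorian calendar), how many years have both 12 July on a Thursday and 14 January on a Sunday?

4

Check each year's weekday for 12 July and 14 January:
  2252: Mon/Wed  2253: Tue/Fri  2254: Wed/Sat  2255: Thu/Sun ✓  2256: Sat/Mon  2257: Sun/Wed  2258: Mon/Thu  2259: Tue/Fri  2260: Thu/Sat  2261: Fri/Mon  2262: Sat/Tue  2263: Sun/Wed  2264: Tue/Thu  2265: Wed/Sat  …(10 more)…  2276: Wed/Fri  2277: Thu/Sun ✓  2278: Fri/Mon  2279: Sat/Tue  2280: Mon/Wed  2281: Tue/Fri  2282: Wed/Sat  2283: Thu/Sun ✓  2284: Sat/Mon  2285: Sun/Wed  2286: Mon/Thu  2287: Tue/Fri  2288: Thu/Sat  2289: Fri/Mon
Both conditions hold in: 2255, 2266, 2277, 2283 — 4.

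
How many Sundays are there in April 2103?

April 2103 has 30 days and begins on Sunday.
The first Sunday is April 1.
Sundays fall on 1, 8, 15, 22, 29 — that's 5.

5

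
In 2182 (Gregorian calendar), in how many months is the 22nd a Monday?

Check the 22nd of each month of 2182: Jan 22: Tue, Feb 22: Fri, Mar 22: Fri, Apr 22: Mon, May 22: Wed, Jun 22: Sat, Jul 22: Mon, Aug 22: Thu, Sep 22: Sun, Oct 22: Tue, Nov 22: Fri, Dec 22: Sun.
Monday occurs in April, July — 2 months.

2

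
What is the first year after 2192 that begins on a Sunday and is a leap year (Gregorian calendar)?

2204

Jan 1 advances by 2 weekdays after a leap year and by 1 after a common year.
2192: Jan 1 is Sunday (leap).
2193: Tuesday
2194: Wednesday
2195: Thursday
2196: Friday (leap)
2197: Sunday
2198: Monday
2199: Tuesday
2200: Wednesday
2201: Thursday
2202: Friday
2203: Saturday
2204: Sunday (leap)
2204 begins on a Sunday and is a leap year.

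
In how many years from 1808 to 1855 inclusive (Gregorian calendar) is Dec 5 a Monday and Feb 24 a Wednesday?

2

Check each year's weekday for Dec 5 and Feb 24:
  1808: Mon/Wed ✓  1809: Tue/Fri  1810: Wed/Sat  1811: Thu/Sun  1812: Sat/Mon  1813: Sun/Wed  1814: Mon/Thu  1815: Tue/Fri  1816: Thu/Sat  1817: Fri/Mon  1818: Sat/Tue  1819: Sun/Wed  1820: Tue/Thu  1821: Wed/Sat  …(20 more)…  1842: Mon/Thu  1843: Tue/Fri  1844: Thu/Sat  1845: Fri/Mon  1846: Sat/Tue  1847: Sun/Wed  1848: Tue/Thu  1849: Wed/Sat  1850: Thu/Sun  1851: Fri/Mon  1852: Sun/Tue  1853: Mon/Thu  1854: Tue/Fri  1855: Wed/Sat
Both conditions hold in: 1808, 1836 — 2.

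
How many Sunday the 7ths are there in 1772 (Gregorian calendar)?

Check the 7th of each month of 1772: Jan 7: Tue, Feb 7: Fri, Mar 7: Sat, Apr 7: Tue, May 7: Thu, Jun 7: Sun, Jul 7: Tue, Aug 7: Fri, Sep 7: Mon, Oct 7: Wed, Nov 7: Sat, Dec 7: Mon.
Sunday occurs in June — 1 month.

1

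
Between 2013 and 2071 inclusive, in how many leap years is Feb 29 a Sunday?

2

Leap years in 2013–2071: 14 of them.
Feb 29 weekday advances by 5 (mod 7) from one leap year to the next four years later (or differs when a century non-leap intervenes).
Leap-day weekdays: 2016:Mon 2020:Sat 2024:Thu 2028:Tue 2032:Sun✓ 2036:Fri 2040:Wed 2044:Mon 2048:Sat 2052:Thu 2056:Tue 2060:Sun✓ 2064:Fri 2068:Wed
Sunday: 2032, 2060 → 2.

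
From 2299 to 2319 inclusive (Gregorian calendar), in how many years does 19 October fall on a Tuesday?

Track 19 October's weekday year by year (advancing +1, or +2 across a Feb 29):
  2299: Thu  2300: Fri (+1)  2301: Sat (+1)  2302: Sun (+1)  2303: Mon (+1)
  2304: Wed (+2)  2305: Thu (+1)  2306: Fri (+1)  2307: Sat (+1)  2308: Mon (+2)
  2309: Tue (+1) ✓  2310: Wed (+1)  2311: Thu (+1)  2312: Sat (+2)  2313: Sun (+1)
  2314: Mon (+1)  2315: Tue (+1) ✓  2316: Thu (+2)  2317: Fri (+1)  2318: Sat (+1)
  2319: Sun (+1)
Tuesday years: 2309, 2315 — 2 in total.

2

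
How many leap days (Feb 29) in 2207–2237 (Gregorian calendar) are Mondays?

Leap years in 2207–2237: 8 of them.
Feb 29 weekday advances by 5 (mod 7) from one leap year to the next four years later (or differs when a century non-leap intervenes).
Leap-day weekdays: 2208:Mon✓ 2212:Sat 2216:Thu 2220:Tue 2224:Sun 2228:Fri 2232:Wed 2236:Mon✓
Monday: 2208, 2236 → 2.

2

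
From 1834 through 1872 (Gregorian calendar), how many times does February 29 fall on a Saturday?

2

Leap years in 1834–1872: 10 of them.
Feb 29 weekday advances by 5 (mod 7) from one leap year to the next four years later (or differs when a century non-leap intervenes).
Leap-day weekdays: 1836:Mon 1840:Sat✓ 1844:Thu 1848:Tue 1852:Sun 1856:Fri 1860:Wed 1864:Mon 1868:Sat✓ 1872:Thu
Saturday: 1840, 1868 → 2.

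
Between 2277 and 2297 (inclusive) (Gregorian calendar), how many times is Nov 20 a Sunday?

3

Track Nov 20's weekday year by year (advancing +1, or +2 across a Feb 29):
  2277: Tue  2278: Wed (+1)  2279: Thu (+1)  2280: Sat (+2)  2281: Sun (+1) ✓
  2282: Mon (+1)  2283: Tue (+1)  2284: Thu (+2)  2285: Fri (+1)  2286: Sat (+1)
  2287: Sun (+1) ✓  2288: Tue (+2)  2289: Wed (+1)  2290: Thu (+1)  2291: Fri (+1)
  2292: Sun (+2) ✓  2293: Mon (+1)  2294: Tue (+1)  2295: Wed (+1)  2296: Fri (+2)
  2297: Sat (+1)
Sunday years: 2281, 2287, 2292 — 3 in total.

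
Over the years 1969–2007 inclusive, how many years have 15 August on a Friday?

6

Track 15 August's weekday year by year (advancing +1, or +2 across a Feb 29):
  1969: Fri ✓  1970: Sat (+1)  1971: Sun (+1)  1972: Tue (+2)  1973: Wed (+1)
  1974: Thu (+1)  1975: Fri (+1) ✓  1976: Sun (+2)  1977: Mon (+1)  1978: Tue (+1)
  1979: Wed (+1)  1980: Fri (+2) ✓  1981: Sat (+1)  1982: Sun (+1)  … (11 more years) …
  1994: Mon (+1)  1995: Tue (+1)  1996: Thu (+2)  1997: Fri (+1) ✓  1998: Sat (+1)
  1999: Sun (+1)  2000: Tue (+2)  2001: Wed (+1)  2002: Thu (+1)  2003: Fri (+1) ✓
  2004: Sun (+2)  2005: Mon (+1)  2006: Tue (+1)  2007: Wed (+1)
Friday years: 1969, 1975, 1980, 1986, 1997, 2003 — 6 in total.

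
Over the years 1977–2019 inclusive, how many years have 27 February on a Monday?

7

Track 27 February's weekday year by year (advancing +1, or +2 across a Feb 29):
  1977: Sun  1978: Mon (+1) ✓  1979: Tue (+1)  1980: Wed (+1)  1981: Fri (+2)
  1982: Sat (+1)  1983: Sun (+1)  1984: Mon (+1) ✓  1985: Wed (+2)  1986: Thu (+1)
  1987: Fri (+1)  1988: Sat (+1)  1989: Mon (+2) ✓  1990: Tue (+1)  … (15 more years) …
  2006: Mon (+1) ✓  2007: Tue (+1)  2008: Wed (+1)  2009: Fri (+2)  2010: Sat (+1)
  2011: Sun (+1)  2012: Mon (+1) ✓  2013: Wed (+2)  2014: Thu (+1)  2015: Fri (+1)
  2016: Sat (+1)  2017: Mon (+2) ✓  2018: Tue (+1)  2019: Wed (+1)
Monday years: 1978, 1984, 1989, 1995, 2006, 2012, 2017 — 7 in total.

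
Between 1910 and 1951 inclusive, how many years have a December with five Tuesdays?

December has 31 days; it has five Tuesdays when Tuesday falls among the first (month-length − 28) days — i.e. when December 1 is one of Tuesday/Monday/Sunday.
December 1 by year: 1910:Thu 1911:Fri 1912:Sun✓ 1913:Mon✓ 1914:Tue✓ 1915:Wed 1916:Fri 1917:Sat 1918:Sun✓ 1919:Mon✓ 1920:Wed 1921:Thu 1922:Fri 1923:Sat 1924:Mon✓ …(12 more)… 1937:Wed 1938:Thu 1939:Fri 1940:Sun✓ 1941:Mon✓ 1942:Tue✓ 1943:Wed 1944:Fri 1945:Sat 1946:Sun✓ 1947:Mon✓ 1948:Wed 1949:Thu 1950:Fri 1951:Sat
Years with five Tuesdays: 1912, 1913, 1914, 1918, 1919, 1924, 1925, 1929, 1930, 1931, 1935, 1936, 1940, 1941, 1942, 1946, 1947 → 17.

17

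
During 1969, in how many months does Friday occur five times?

4

A month of length L has five Fridays iff its first Friday is on day ≤ L−28 (so day 1–3 in a 31-day month, 1–2 in a 30-day month, day 1 in a leap February).
Checking each month of 1969: Jan starts Wed (31d) ✓; Feb starts Sat (28d); Mar starts Sat (31d); Apr starts Tue (30d); May starts Thu (31d) ✓; Jun starts Sun (30d); Jul starts Tue (31d); Aug starts Fri (31d) ✓; Sep starts Mon (30d); Oct starts Wed (31d) ✓; Nov starts Sat (30d); Dec starts Mon (31d).
Five-Friday months: January, May, August, October → 4.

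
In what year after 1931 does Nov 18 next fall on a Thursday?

From one year to the next, a fixed date's weekday advances by 1, or by 2 when a Feb 29 lies between the two dates.
1931: November 18 is Wednesday.
1932: Friday (+2)
1933: Saturday (+1)
1934: Sunday (+1)
1935: Monday (+1)
1936: Wednesday (+2)
1937: Thursday (+1)
Nov 18 falls on a Thursday in 1937.

1937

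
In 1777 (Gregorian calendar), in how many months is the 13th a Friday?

1

Check the 13th of each month of 1777: Jan 13: Mon, Feb 13: Thu, Mar 13: Thu, Apr 13: Sun, May 13: Tue, Jun 13: Fri, Jul 13: Sun, Aug 13: Wed, Sep 13: Sat, Oct 13: Mon, Nov 13: Thu, Dec 13: Sat.
Friday occurs in June — 1 month.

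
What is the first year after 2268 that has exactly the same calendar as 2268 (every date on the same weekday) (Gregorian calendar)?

2296

Two years share a calendar iff Jan 1 falls on the same weekday and both are leap or both are common. 2268: Jan 1 is Wednesday, leap year.
2269: Jan 1 Friday, common
2270: Jan 1 Saturday, common
2271: Jan 1 Sunday, common
2272: Jan 1 Monday, leap
2273: Jan 1 Wednesday, common
2274: Jan 1 Thursday, common
2275: Jan 1 Friday, common
2276: Jan 1 Saturday, leap
2277: Jan 1 Monday, common
2278: Jan 1 Tuesday, common
2279: Jan 1 Wednesday, common
2280: Jan 1 Thursday, leap
2281: Jan 1 Saturday, common
2282: Jan 1 Sunday, common
2283: Jan 1 Monday, common
2284: Jan 1 Tuesday, leap
2285: Jan 1 Thursday, common
2286: Jan 1 Friday, common
2287: Jan 1 Saturday, common
2288: Jan 1 Sunday, leap
2289: Jan 1 Tuesday, common
2290: Jan 1 Wednesday, common
2291: Jan 1 Thursday, common
2292: Jan 1 Friday, leap
2293: Jan 1 Sunday, common
2294: Jan 1 Monday, common
2295: Jan 1 Tuesday, common
2296: Jan 1 Wednesday, leap
2296 matches on both conditions.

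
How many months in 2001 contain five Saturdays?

A month of length L has five Saturdays iff its first Saturday is on day ≤ L−28 (so day 1–3 in a 31-day month, 1–2 in a 30-day month, day 1 in a leap February).
Checking each month of 2001: Jan starts Mon (31d); Feb starts Thu (28d); Mar starts Thu (31d) ✓; Apr starts Sun (30d); May starts Tue (31d); Jun starts Fri (30d) ✓; Jul starts Sun (31d); Aug starts Wed (31d); Sep starts Sat (30d) ✓; Oct starts Mon (31d); Nov starts Thu (30d); Dec starts Sat (31d) ✓.
Five-Saturday months: March, June, September, December → 4.

4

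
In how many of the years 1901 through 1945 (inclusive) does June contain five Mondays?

June has 30 days; it has five Mondays when Monday falls among the first (month-length − 28) days — i.e. when June 1 is one of Monday/Sunday.
June 1 by year: 1901:Sat 1902:Sun✓ 1903:Mon✓ 1904:Wed 1905:Thu 1906:Fri 1907:Sat 1908:Mon✓ 1909:Tue 1910:Wed 1911:Thu 1912:Sat 1913:Sun✓ 1914:Mon✓ 1915:Tue …(15 more)… 1931:Mon✓ 1932:Wed 1933:Thu 1934:Fri 1935:Sat 1936:Mon✓ 1937:Tue 1938:Wed 1939:Thu 1940:Sat 1941:Sun✓ 1942:Mon✓ 1943:Tue 1944:Thu 1945:Fri
Years with five Mondays: 1902, 1903, 1908, 1913, 1914, 1919, 1924, 1925, 1930, 1931, 1936, 1941, 1942 → 13.

13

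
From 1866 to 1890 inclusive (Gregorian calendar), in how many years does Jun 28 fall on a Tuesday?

Track Jun 28's weekday year by year (advancing +1, or +2 across a Feb 29):
  1866: Thu  1867: Fri (+1)  1868: Sun (+2)  1869: Mon (+1)  1870: Tue (+1) ✓
  1871: Wed (+1)  1872: Fri (+2)  1873: Sat (+1)  1874: Sun (+1)  1875: Mon (+1)
  1876: Wed (+2)  1877: Thu (+1)  1878: Fri (+1)  1879: Sat (+1)  1880: Mon (+2)
  1881: Tue (+1) ✓  1882: Wed (+1)  1883: Thu (+1)  1884: Sat (+2)  1885: Sun (+1)
  1886: Mon (+1)  1887: Tue (+1) ✓  1888: Thu (+2)  1889: Fri (+1)  1890: Sat (+1)
Tuesday years: 1870, 1881, 1887 — 3 in total.

3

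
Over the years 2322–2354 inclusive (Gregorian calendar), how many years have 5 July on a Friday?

4

Track 5 July's weekday year by year (advancing +1, or +2 across a Feb 29):
  2322: Wed  2323: Thu (+1)  2324: Sat (+2)  2325: Sun (+1)  2326: Mon (+1)
  2327: Tue (+1)  2328: Thu (+2)  2329: Fri (+1) ✓  2330: Sat (+1)  2331: Sun (+1)
  2332: Tue (+2)  2333: Wed (+1)  2334: Thu (+1)  2335: Fri (+1) ✓  … (5 more years) …
  2341: Sat (+1)  2342: Sun (+1)  2343: Mon (+1)  2344: Wed (+2)  2345: Thu (+1)
  2346: Fri (+1) ✓  2347: Sat (+1)  2348: Mon (+2)  2349: Tue (+1)  2350: Wed (+1)
  2351: Thu (+1)  2352: Sat (+2)  2353: Sun (+1)  2354: Mon (+1)
Friday years: 2329, 2335, 2340, 2346 — 4 in total.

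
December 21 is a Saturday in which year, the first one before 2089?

2086

From one year to the next, a fixed date's weekday advances by 1, or by 2 when a Feb 29 lies between the two dates.
2089: December 21 is Wednesday.
2088: Tuesday (−1)
2087: Sunday (−2)
2086: Saturday (−1)
December 21 falls on a Saturday in 2086.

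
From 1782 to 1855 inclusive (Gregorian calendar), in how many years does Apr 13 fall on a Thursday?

Track Apr 13's weekday year by year (advancing +1, or +2 across a Feb 29):
  1782: Sat  1783: Sun (+1)  1784: Tue (+2)  1785: Wed (+1)  1786: Thu (+1) ✓
  1787: Fri (+1)  1788: Sun (+2)  1789: Mon (+1)  1790: Tue (+1)  1791: Wed (+1)
  1792: Fri (+2)  1793: Sat (+1)  1794: Sun (+1)  1795: Mon (+1)  … (46 more years) …
  1842: Wed (+1)  1843: Thu (+1) ✓  1844: Sat (+2)  1845: Sun (+1)  1846: Mon (+1)
  1847: Tue (+1)  1848: Thu (+2) ✓  1849: Fri (+1)  1850: Sat (+1)  1851: Sun (+1)
  1852: Tue (+2)  1853: Wed (+1)  1854: Thu (+1) ✓  1855: Fri (+1)
Thursday years: 1786, 1797, 1809, 1815, 1820, 1826, 1837, 1843, 1848, 1854 — 10 in total.

10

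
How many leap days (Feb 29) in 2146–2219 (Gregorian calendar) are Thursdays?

3

Leap years in 2146–2219: 17 of them.
Feb 29 weekday advances by 5 (mod 7) from one leap year to the next four years later (or differs when a century non-leap intervenes).
Leap-day weekdays: 2148:Thu✓ 2152:Tue 2156:Sun 2160:Fri 2164:Wed 2168:Mon 2172:Sat 2176:Thu✓ 2180:Tue 2184:Sun 2188:Fri 2192:Wed 2196:Mon 2204:Wed 2208:Mon 2212:Sat 2216:Thu✓
Thursday: 2148, 2176, 2216 → 3.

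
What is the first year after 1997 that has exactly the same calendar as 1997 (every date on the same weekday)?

2003

Two years share a calendar iff Jan 1 falls on the same weekday and both are leap or both are common. 1997: Jan 1 is Wednesday, common year.
1998: Jan 1 Thursday, common
1999: Jan 1 Friday, common
2000: Jan 1 Saturday, leap
2001: Jan 1 Monday, common
2002: Jan 1 Tuesday, common
2003: Jan 1 Wednesday, common
2003 matches on both conditions.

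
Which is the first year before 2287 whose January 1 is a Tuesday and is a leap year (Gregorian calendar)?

Jan 1 advances by 2 weekdays after a leap year and by 1 after a common year.
2287: Jan 1 is Saturday.
2286: Friday
2285: Thursday
2284: Tuesday (leap)
2284 begins on a Tuesday and is a leap year.

2284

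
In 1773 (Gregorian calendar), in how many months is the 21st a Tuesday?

2

Check the 21st of each month of 1773: Jan 21: Thu, Feb 21: Sun, Mar 21: Sun, Apr 21: Wed, May 21: Fri, Jun 21: Mon, Jul 21: Wed, Aug 21: Sat, Sep 21: Tue, Oct 21: Thu, Nov 21: Sun, Dec 21: Tue.
Tuesday occurs in September, December — 2 months.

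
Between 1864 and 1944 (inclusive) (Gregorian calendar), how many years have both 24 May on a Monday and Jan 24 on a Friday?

0

Check each year's weekday for 24 May and Jan 24:
  1864: Tue/Sun  1865: Wed/Tue  1866: Thu/Wed  1867: Fri/Thu  1868: Sun/Fri  1869: Mon/Sun  1870: Tue/Mon  1871: Wed/Tue  1872: Fri/Wed  1873: Sat/Fri  1874: Sun/Sat  1875: Mon/Sun  1876: Wed/Mon  1877: Thu/Wed  …(53 more)…  1931: Sun/Sat  1932: Tue/Sun  1933: Wed/Tue  1934: Thu/Wed  1935: Fri/Thu  1936: Sun/Fri  1937: Mon/Sun  1938: Tue/Mon  1939: Wed/Tue  1940: Fri/Wed  1941: Sat/Fri  1942: Sun/Sat  1943: Mon/Sun  1944: Wed/Mon
Both conditions hold in: no year — 0.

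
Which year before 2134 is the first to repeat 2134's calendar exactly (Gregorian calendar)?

Two years share a calendar iff Jan 1 falls on the same weekday and both are leap or both are common. 2134: Jan 1 is Friday, common year.
2133: Jan 1 Thursday, common
2132: Jan 1 Tuesday, leap
2131: Jan 1 Monday, common
2130: Jan 1 Sunday, common
2129: Jan 1 Saturday, common
2128: Jan 1 Thursday, leap
2127: Jan 1 Wednesday, common
2126: Jan 1 Tuesday, common
2125: Jan 1 Monday, common
2124: Jan 1 Saturday, leap
2123: Jan 1 Friday, common
2123 matches on both conditions.

2123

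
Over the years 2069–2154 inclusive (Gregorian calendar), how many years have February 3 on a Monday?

Track February 3's weekday year by year (advancing +1, or +2 across a Feb 29):
  2069: Sun  2070: Mon (+1) ✓  2071: Tue (+1)  2072: Wed (+1)  2073: Fri (+2)
  2074: Sat (+1)  2075: Sun (+1)  2076: Mon (+1) ✓  2077: Wed (+2)  2078: Thu (+1)
  2079: Fri (+1)  2080: Sat (+1)  2081: Mon (+2) ✓  2082: Tue (+1)  … (58 more years) …
  2141: Fri (+2)  2142: Sat (+1)  2143: Sun (+1)  2144: Mon (+1) ✓  2145: Wed (+2)
  2146: Thu (+1)  2147: Fri (+1)  2148: Sat (+1)  2149: Mon (+2) ✓  2150: Tue (+1)
  2151: Wed (+1)  2152: Thu (+1)  2153: Sat (+2)  2154: Sun (+1)
Monday years: 2070, 2076, 2081, 2087, 2098, 2110, 2116, 2121, 2127, 2138, 2144, 2149 — 12 in total.

12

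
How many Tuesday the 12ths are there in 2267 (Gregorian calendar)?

3

Check the 12th of each month of 2267: Jan 12: Sat, Feb 12: Tue, Mar 12: Tue, Apr 12: Fri, May 12: Sun, Jun 12: Wed, Jul 12: Fri, Aug 12: Mon, Sep 12: Thu, Oct 12: Sat, Nov 12: Tue, Dec 12: Thu.
Tuesday occurs in February, March, November — 3 months.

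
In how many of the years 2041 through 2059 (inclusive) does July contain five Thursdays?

8

July has 31 days; it has five Thursdays when Thursday falls among the first (month-length − 28) days — i.e. when July 1 is one of Thursday/Wednesday/Tuesday.
July 1 by year: 2041:Mon 2042:Tue✓ 2043:Wed✓ 2044:Fri 2045:Sat 2046:Sun 2047:Mon 2048:Wed✓ 2049:Thu✓ 2050:Fri 2051:Sat 2052:Mon 2053:Tue✓ 2054:Wed✓ 2055:Thu✓ 2056:Sat 2057:Sun 2058:Mon 2059:Tue✓
Years with five Thursdays: 2042, 2043, 2048, 2049, 2053, 2054, 2055, 2059 → 8.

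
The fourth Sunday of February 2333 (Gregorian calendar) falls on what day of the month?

26

February 1, 2333 is a Wednesday, so the first Sunday is the 5th.
The fourth Sunday is 5 + 21 = 26.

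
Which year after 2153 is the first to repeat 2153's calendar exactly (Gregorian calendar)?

2159

Two years share a calendar iff Jan 1 falls on the same weekday and both are leap or both are common. 2153: Jan 1 is Monday, common year.
2154: Jan 1 Tuesday, common
2155: Jan 1 Wednesday, common
2156: Jan 1 Thursday, leap
2157: Jan 1 Saturday, common
2158: Jan 1 Sunday, common
2159: Jan 1 Monday, common
2159 matches on both conditions.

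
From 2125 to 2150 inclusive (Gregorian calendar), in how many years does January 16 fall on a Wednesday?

Track January 16's weekday year by year (advancing +1, or +2 across a Feb 29):
  2125: Tue  2126: Wed (+1) ✓  2127: Thu (+1)  2128: Fri (+1)  2129: Sun (+2)
  2130: Mon (+1)  2131: Tue (+1)  2132: Wed (+1) ✓  2133: Fri (+2)  2134: Sat (+1)
  2135: Sun (+1)  2136: Mon (+1)  2137: Wed (+2) ✓  2138: Thu (+1)  2139: Fri (+1)
  2140: Sat (+1)  2141: Mon (+2)  2142: Tue (+1)  2143: Wed (+1) ✓  2144: Thu (+1)
  2145: Sat (+2)  2146: Sun (+1)  2147: Mon (+1)  2148: Tue (+1)  2149: Thu (+2)
  2150: Fri (+1)
Wednesday years: 2126, 2132, 2137, 2143 — 4 in total.

4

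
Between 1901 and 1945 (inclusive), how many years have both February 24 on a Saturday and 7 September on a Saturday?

2

Check each year's weekday for February 24 and 7 September:
  1901: Sun/Sat  1902: Mon/Sun  1903: Tue/Mon  1904: Wed/Wed  1905: Fri/Thu  1906: Sat/Fri  1907: Sun/Sat  1908: Mon/Mon  1909: Wed/Tue  1910: Thu/Wed  1911: Fri/Thu  1912: Sat/Sat ✓  1913: Mon/Sun  1914: Tue/Mon  …(17 more)…  1932: Wed/Wed  1933: Fri/Thu  1934: Sat/Fri  1935: Sun/Sat  1936: Mon/Mon  1937: Wed/Tue  1938: Thu/Wed  1939: Fri/Thu  1940: Sat/Sat ✓  1941: Mon/Sun  1942: Tue/Mon  1943: Wed/Tue  1944: Thu/Thu  1945: Sat/Fri
Both conditions hold in: 1912, 1940 — 2.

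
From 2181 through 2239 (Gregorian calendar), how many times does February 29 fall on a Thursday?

Leap years in 2181–2239: 13 of them.
Feb 29 weekday advances by 5 (mod 7) from one leap year to the next four years later (or differs when a century non-leap intervenes).
Leap-day weekdays: 2184:Sun 2188:Fri 2192:Wed 2196:Mon 2204:Wed 2208:Mon 2212:Sat 2216:Thu✓ 2220:Tue 2224:Sun 2228:Fri 2232:Wed 2236:Mon
Thursday: 2216 → 1.

1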